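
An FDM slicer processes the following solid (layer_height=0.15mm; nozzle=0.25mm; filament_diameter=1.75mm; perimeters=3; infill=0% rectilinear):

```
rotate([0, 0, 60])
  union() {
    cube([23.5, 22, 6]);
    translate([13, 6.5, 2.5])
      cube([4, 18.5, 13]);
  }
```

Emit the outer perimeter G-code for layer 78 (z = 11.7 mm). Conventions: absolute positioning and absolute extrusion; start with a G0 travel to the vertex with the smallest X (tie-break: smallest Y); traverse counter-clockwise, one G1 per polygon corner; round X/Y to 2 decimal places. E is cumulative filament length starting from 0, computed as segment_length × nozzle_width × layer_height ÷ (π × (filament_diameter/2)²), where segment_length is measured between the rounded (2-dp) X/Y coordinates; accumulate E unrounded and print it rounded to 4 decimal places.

G0 X-15.15 Y23.76 Z11.70
G1 X0.87 Y14.51 E0.2884
G1 X2.87 Y17.97 E0.3507
G1 X-13.15 Y27.22 E0.6391
G1 X-15.15 Y23.76 E0.7014

At z = 11.7 mm: the cube does not reach this height (z outside [0, 6]); the cube at (13, 6.5) is present — its section is the full 4×18.5 rectangle; Taking the union: only the 4×18.5 cube at (13, 6.5) is present, so the union is just that shape — 1 connected region; (whole slice rotated 60° about Z — lengths, areas and connectivity unchanged). The outline is a single polygon with 4 vertices. Extrusion per mm of travel: 0.25 × 0.15 / (π × 0.875²) = 0.015591. Accumulating E over each segment gives final E = 0.7014.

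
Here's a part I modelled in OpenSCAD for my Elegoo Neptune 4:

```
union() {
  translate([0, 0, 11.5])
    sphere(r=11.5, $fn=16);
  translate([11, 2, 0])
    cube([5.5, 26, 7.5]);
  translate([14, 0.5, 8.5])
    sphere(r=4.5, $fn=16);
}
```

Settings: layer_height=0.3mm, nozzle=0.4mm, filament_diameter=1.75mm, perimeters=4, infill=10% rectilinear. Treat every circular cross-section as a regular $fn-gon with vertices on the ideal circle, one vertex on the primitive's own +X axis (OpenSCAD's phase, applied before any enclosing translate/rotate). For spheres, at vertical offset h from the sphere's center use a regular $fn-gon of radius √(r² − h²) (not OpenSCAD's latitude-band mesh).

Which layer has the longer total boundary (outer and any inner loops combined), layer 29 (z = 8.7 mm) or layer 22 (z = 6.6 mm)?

Layer 29 (z = 8.7): the sphere: section is a regular 16-gon, circumradius = √(r²−h²) = √(11.5²−2.8²) = 11.154 (perimeter = 2·16·11.154·sin(180°/16) = 69.63 mm); the cube at (11, 2) is absent (z outside [0, 7.5]); the r=4.5 sphere at (14, 0.5) contributes a regular 16-gon of circumradius √(4.5²−0.2²) = 4.496 (perimeter = 2·16·4.496·sin(180°/16) = 28.07 mm); Combining (union): the regions partially overlap (shared area 5.53 mm²), so the edge portions inside another operand are dropped and the merged outline is re-measured after clipping — boundary = 85.73 mm. So its perimeter = 85.73 mm. Layer 22 (z = 6.6): the r=11.5 sphere slices to a regular 16-gon of circumradius 10.404 (√(r²−h²) with h=4.9 from center) (perimeter = 2·16·10.404·sin(180°/16) = 64.95 mm); the cube at (11, 2) is present — its section is the full 5.5×26 rectangle (perimeter 63.00 mm); the r=4.5 sphere at (14, 0.5) slices to a regular 16-gon of circumradius 4.079 (√(r²−h²) with h=1.9 from center) (perimeter = 2·16·4.079·sin(180°/16) = 25.47 mm); Merging all regions: the regions partially overlap (shared area 12.53 mm²), so the edge portions inside another operand are dropped and the merged outline is re-measured after clipping — boundary = 134.00 mm. So its perimeter = 134.00 mm. Layer 22 is larger (134.00 vs 85.73 mm).

layer 22 (z = 6.6 mm)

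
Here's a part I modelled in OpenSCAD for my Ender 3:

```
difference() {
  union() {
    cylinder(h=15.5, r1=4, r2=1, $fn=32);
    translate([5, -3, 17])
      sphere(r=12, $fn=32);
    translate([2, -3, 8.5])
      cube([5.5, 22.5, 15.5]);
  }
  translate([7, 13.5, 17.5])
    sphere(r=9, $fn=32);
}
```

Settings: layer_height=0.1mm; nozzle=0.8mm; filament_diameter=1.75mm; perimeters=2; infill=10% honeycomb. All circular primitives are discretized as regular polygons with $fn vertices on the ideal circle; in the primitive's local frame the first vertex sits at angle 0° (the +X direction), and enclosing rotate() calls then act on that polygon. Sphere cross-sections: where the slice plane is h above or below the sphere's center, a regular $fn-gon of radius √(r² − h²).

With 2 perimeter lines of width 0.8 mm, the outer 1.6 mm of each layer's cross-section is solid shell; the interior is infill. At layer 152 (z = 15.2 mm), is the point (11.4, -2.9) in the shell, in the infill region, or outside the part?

infill

At z = 15.2 mm: the cone (r1=4→r2=1) has section circumradius 1.058 here — a regular 32-gon; the sphere at (5, -3): section is a regular 32-gon, circumradius = √(r²−h²) = √(12²−1.8²) = 11.864; the cube at (2, -3) (footprint 5.5×22.5) is included at this height; Taking the union: the regions partially overlap (shared area 67.95 mm²), so overlapping operands fuse into one piece — 1 connected region; the r=9 sphere at (7, 13.5) slices to a regular 32-gon of circumradius 8.701 (√(r²−h²) with h=2.3 from center); After the difference (first − rest): starting from the result so far, the r=9 sphere at (7, 13.5) partially overlaps it — only the 90.50 mm² overlap (of its 236.32 mm²) is removed, clipping the outline — 1 connected region. Overall, the cross-section is a single solid region. The nearest boundary edge runs (16.64, -0.69)→(16.86, -3.00); distance from the point to it = 5.43 mm. The point is inside the cross-section and 5.43 mm from the nearest boundary — more than the 1.6 mm shell width (2 × 0.8), so it's in the infill interior.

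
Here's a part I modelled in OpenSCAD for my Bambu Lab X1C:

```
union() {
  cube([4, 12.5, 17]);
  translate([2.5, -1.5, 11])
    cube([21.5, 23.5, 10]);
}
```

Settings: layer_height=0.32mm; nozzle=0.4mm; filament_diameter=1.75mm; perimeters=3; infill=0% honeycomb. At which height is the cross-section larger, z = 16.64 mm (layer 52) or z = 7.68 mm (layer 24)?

Layer 52 (z = 16.64): the cube (footprint 4×12.5) is included at this height (area 50.00 mm²); the cube at (2.5, -1.5) is present — its section is the full 21.5×23.5 rectangle (area 505.25 mm²); Merging all regions: the regions partially overlap — summed areas 555.25 mm² minus the doubly-counted overlap 18.75 mm² gives 536.50 mm² — area = 536.50 mm². So its area = 536.50 mm². Layer 24 (z = 7.68): the cube is present — its section is the full 4×12.5 rectangle (area 50.00 mm²); the cube at (2.5, -1.5) is absent (z outside [11, 21]); Combining (union): only the 4×12.5 cube is present, so the union is just that shape — area = 50.00 mm². So its area = 50.00 mm². Layer 52 is larger (536.50 vs 50.00 mm²).

layer 52 (z = 16.64 mm)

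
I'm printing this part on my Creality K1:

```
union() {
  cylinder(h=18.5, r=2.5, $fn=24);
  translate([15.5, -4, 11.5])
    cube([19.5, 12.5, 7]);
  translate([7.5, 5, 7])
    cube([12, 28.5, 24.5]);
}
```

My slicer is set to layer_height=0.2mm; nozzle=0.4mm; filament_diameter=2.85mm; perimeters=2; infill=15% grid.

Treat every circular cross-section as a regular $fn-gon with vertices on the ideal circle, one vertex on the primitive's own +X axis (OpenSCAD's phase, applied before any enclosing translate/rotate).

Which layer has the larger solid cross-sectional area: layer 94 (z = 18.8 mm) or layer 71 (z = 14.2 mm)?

layer 71 (z = 14.2 mm)

Layer 94 (z = 18.8): the cylinder does not reach this height (z outside [0, 18.5]); the cube at (15.5, -4) is absent (z outside [11.5, 18.5]); the cube at (7.5, 5) (footprint 12×28.5) is included at this height (area 342.00 mm²); Combining (union): only the 12×28.5 cube at (7.5, 5) is present, so the union is just that shape — area = 342.00 mm². So its area = 342.00 mm². Layer 71 (z = 14.2): the r=2.5 cylinder gives a regular 24-gon of circumradius 2.5 (constant along its height) (area = (24/2)·2.500²·sin(360°/24) = 19.41 mm²); the 19.5×12.5 cube at (15.5, -4) contributes its full rectangle (area 243.75 mm²); the 12×28.5 cube at (7.5, 5) contributes its full rectangle (area 342.00 mm²); Combining (union): the regions partially overlap — summed areas 605.16 mm² minus the doubly-counted overlap 14.00 mm² gives 591.16 mm² — area = 591.16 mm². So its area = 591.16 mm². Layer 71 is larger (591.16 vs 342.00 mm²).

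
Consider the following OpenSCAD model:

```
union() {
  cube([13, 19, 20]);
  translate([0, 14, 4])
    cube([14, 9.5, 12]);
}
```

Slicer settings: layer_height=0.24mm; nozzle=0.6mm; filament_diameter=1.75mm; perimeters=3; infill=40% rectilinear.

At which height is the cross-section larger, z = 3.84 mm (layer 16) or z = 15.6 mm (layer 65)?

Layer 16 (z = 3.84): the 13×19 cube contributes its full rectangle (area 247.00 mm²); the cube at (0, 14) is not intersected at this z (z outside [4, 16]); Taking the union: only the 13×19 cube is present, so the union is just that shape — area = 247.00 mm². So its area = 247.00 mm². Layer 65 (z = 15.6): the 13×19 cube contributes its full rectangle (area 247.00 mm²); the 14×9.5 cube at (0, 14) contributes its full rectangle (area 133.00 mm²); Merging all regions: the regions partially overlap — summed areas 380.00 mm² minus the doubly-counted overlap 65.00 mm² gives 315.00 mm² — area = 315.00 mm². So its area = 315.00 mm². Layer 65 is larger (315.00 vs 247.00 mm²).

layer 65 (z = 15.6 mm)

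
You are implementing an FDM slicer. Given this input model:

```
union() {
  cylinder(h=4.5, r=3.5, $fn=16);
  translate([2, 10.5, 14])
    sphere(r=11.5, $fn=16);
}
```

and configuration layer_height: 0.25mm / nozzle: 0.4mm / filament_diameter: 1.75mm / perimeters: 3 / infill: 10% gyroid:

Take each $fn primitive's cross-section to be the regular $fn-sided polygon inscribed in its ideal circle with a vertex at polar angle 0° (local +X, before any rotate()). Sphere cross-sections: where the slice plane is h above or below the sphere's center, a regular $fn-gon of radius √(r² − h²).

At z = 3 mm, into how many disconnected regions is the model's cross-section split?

At z = 3 mm: the r=3.5 cylinder gives a regular 16-gon of circumradius 3.5 (constant along its height); the r=11.5 sphere at (2, 10.5) slices to a regular 16-gon of circumradius 3.354 (√(r²−h²) with h=11 from center); Combining (union): the 2 present regions are separate (no shared area or edge), so areas and boundary lengths simply add and each stays a separate island — 2 connected regions. The result has 2 disconnected regions.

2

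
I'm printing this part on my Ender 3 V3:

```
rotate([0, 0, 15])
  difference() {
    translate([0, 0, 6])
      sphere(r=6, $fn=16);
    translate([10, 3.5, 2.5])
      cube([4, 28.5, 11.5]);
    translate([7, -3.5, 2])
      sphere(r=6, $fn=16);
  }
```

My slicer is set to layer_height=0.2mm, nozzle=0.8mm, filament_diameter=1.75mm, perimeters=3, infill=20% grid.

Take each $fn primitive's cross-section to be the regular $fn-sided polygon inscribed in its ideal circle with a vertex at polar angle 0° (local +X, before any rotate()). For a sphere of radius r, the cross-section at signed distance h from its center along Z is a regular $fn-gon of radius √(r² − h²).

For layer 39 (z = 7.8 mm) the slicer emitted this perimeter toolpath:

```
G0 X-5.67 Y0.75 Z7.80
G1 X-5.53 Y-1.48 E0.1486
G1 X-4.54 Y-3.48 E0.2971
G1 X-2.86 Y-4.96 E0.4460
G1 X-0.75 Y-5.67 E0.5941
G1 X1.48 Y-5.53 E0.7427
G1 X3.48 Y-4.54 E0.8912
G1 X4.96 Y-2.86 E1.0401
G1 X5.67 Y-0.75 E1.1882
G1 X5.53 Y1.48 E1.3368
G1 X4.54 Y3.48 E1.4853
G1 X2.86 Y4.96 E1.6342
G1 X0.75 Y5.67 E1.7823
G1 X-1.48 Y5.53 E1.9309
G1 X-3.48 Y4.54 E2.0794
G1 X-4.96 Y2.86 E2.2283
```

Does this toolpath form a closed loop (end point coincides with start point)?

no

Start point (G0): (-5.67, 0.75). End point (last G1): the path does not return to the start — open.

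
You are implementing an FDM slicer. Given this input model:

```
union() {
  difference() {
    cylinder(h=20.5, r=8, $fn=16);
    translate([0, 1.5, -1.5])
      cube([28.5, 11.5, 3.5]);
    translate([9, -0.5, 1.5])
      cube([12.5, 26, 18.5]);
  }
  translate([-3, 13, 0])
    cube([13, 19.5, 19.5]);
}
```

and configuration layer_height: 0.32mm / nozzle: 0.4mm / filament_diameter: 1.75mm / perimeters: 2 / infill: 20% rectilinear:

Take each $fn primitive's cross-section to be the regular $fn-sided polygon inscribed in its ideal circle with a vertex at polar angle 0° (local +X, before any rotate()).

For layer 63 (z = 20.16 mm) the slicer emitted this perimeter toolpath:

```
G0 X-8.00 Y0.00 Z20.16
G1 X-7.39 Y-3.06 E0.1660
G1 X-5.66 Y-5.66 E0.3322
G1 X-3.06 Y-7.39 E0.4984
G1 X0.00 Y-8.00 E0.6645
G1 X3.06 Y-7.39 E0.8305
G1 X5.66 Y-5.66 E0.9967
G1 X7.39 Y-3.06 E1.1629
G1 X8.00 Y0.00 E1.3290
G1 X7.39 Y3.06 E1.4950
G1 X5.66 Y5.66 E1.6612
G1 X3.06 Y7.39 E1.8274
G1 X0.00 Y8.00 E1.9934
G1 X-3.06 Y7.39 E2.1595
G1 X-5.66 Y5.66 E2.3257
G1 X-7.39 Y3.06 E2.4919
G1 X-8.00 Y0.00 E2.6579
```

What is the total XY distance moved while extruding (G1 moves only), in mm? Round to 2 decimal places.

49.95 mm

Sum the Euclidean lengths of each G1 segment: total = 49.95 mm.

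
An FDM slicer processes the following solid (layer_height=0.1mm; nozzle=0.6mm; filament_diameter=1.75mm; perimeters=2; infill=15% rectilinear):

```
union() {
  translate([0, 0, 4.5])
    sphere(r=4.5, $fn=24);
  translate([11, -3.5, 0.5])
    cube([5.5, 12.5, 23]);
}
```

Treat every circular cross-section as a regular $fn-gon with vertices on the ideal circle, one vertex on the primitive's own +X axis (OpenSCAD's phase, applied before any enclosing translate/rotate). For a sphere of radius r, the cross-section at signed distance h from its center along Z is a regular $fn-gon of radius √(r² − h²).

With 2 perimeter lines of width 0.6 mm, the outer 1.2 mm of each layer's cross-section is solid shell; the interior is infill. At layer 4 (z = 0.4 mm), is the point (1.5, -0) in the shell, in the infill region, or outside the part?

At z = 0.4 mm: the r=4.5 sphere slices to a regular 24-gon of circumradius 1.855 (√(r²−h²) with h=4.1 from center); the cube at (11, -3.5) is absent (z outside [0.5, 23.5]); Merging all regions: only the r=4.5 sphere is present, so the union is just that shape — 1 connected region. Overall, the cross-section is a single solid region. The nearest boundary edge runs (1.79, -0.48)→(1.85, 0.00); distance from the point to it = 0.35 mm. The point is inside the cross-section, 0.35 mm from the nearest boundary — within the 1.2 mm shell band (2 × 0.6).

shell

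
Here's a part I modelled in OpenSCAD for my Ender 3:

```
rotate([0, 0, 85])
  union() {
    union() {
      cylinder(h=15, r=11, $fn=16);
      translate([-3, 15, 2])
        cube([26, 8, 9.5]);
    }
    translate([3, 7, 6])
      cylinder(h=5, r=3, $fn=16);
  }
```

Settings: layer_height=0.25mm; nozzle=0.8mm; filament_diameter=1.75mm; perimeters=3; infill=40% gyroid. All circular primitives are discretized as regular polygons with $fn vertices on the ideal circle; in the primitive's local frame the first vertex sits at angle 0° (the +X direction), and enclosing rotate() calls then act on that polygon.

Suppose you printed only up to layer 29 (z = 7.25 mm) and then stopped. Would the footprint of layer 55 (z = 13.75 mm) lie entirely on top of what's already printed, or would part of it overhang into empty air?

entirely on top

Compare the two slices. At z = 7.25: the r=11 cylinder gives a regular 16-gon of circumradius 11 (constant along its height) (area = (16/2)·11.000²·sin(360°/16) = 370.44 mm²); the cube at (-3, 15) (footprint 26×8) is included at this height (area 208.00 mm²); Combining (union): the 2 present regions are separate (no shared area or edge), so areas and boundary lengths simply add and each stays a separate island — area = 578.44 mm²; the r=3 cylinder at (3, 7) contributes a regular 16-gon of circumradius 3 (area = (16/2)·3.000²·sin(360°/16) = 27.55 mm²); Taking the union: the r=3 cylinder at (3, 7) lies entirely inside the result so far, so the union is just the result so far — area = 578.44 mm²; (rotated 85° about Z; rotation is an isometry so areas/perimeters/island counts are preserved). At z = 13.75: the cylinder: section is a regular 16-gon, circumradius r=11 (area = (16/2)·11.000²·sin(360°/16) = 370.44 mm²); the cube at (-3, 15) does not reach this height (z outside [2, 11.5]); Merging all regions: only the r=11 cylinder is present, so the union is just that shape — area = 370.44 mm²; the cylinder at (3, 7) is not intersected at this z (z outside [6, 11]); Combining (union): only the result so far is present, so the union is just that shape — area = 370.44 mm²; (whole slice rotated 85° about Z — lengths, areas and connectivity unchanged). Checking containment: the cross-section at z = 13.75 is a subset of the cross-section at z = 7.25.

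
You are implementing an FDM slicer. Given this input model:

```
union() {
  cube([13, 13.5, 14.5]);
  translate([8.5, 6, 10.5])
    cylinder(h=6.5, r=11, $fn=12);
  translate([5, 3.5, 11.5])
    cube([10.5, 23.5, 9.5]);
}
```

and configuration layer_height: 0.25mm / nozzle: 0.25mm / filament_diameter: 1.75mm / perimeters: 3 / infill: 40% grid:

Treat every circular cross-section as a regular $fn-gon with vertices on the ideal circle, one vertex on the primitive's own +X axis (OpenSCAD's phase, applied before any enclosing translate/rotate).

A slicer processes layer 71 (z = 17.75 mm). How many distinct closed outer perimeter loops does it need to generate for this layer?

1

At z = 17.75 mm: the cube does not reach this height (z outside [0, 14.5]); the cylinder at (8.5, 6) does not reach this height (z outside [10.5, 17]); the cube at (5, 3.5) is present — its section is the full 10.5×23.5 rectangle; Taking the union: only the 10.5×23.5 cube at (5, 3.5) is present, so the union is just that shape — 1 connected region. The result has 1 disconnected region.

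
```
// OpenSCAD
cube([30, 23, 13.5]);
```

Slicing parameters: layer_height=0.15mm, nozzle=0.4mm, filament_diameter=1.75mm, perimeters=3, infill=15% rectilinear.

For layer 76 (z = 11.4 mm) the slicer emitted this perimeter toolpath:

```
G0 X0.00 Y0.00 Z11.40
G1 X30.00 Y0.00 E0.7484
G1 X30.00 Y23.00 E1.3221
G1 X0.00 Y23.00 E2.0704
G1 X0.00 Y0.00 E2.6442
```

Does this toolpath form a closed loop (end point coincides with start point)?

yes

Start point (G0): (0.00, 0.00). End point (last G1): the path returns to the start — closed.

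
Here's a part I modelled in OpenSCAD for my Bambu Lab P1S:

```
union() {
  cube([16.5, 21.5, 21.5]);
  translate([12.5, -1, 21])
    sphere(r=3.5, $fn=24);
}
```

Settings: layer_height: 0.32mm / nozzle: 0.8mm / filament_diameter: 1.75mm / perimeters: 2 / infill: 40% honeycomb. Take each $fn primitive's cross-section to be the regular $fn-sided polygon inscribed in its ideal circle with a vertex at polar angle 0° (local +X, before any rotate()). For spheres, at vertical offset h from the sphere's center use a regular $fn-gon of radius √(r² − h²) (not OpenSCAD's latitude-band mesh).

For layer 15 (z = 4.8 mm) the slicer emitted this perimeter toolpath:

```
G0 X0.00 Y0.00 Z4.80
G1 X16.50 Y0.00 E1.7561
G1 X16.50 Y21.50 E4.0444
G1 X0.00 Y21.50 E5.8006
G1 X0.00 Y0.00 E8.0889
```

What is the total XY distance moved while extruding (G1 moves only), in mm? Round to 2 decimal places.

76.00 mm

Sum the Euclidean lengths of each G1 segment: total = 76.00 mm.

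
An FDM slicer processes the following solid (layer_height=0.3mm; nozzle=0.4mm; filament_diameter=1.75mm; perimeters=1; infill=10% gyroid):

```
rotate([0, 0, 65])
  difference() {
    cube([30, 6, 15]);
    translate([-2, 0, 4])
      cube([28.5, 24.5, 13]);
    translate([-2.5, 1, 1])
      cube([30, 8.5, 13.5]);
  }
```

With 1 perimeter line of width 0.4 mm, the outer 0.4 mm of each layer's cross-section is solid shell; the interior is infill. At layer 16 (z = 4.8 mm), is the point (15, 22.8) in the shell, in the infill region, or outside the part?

At z = 4.8 mm: the cube (footprint 30×6) is included at this height; the 28.5×24.5 cube at (-2, 0) contributes its full rectangle; the 30×8.5 cube at (-2.5, 1) contributes its full rectangle; Taking the first minus the rest: starting from the 30×6 cube, the 28.5×24.5 cube at (-2, 0) partially overlaps it — only the 159.00 mm² overlap (of its 698.25 mm²) is removed, clipping the outline; the 30×8.5 cube at (-2.5, 1) partially overlaps it — only the 5.00 mm² overlap (of its 255.00 mm²) is removed, clipping the outline — 1 connected region; (rotated 65° about Z; rotation is an isometry so areas/perimeters/island counts are preserved). Overall, the cross-section is a single solid region. Undo the 65° rotation: the query point maps to (27.003, -3.959) in the un-rotated model frame. The nearest boundary edge runs (30.00, 0.00)→(26.50, 0.00); distance from the point to it = 3.96 mm. The point is not inside any of the regions above, so it lies outside the cross-section (3.96 mm from the nearest boundary).

outside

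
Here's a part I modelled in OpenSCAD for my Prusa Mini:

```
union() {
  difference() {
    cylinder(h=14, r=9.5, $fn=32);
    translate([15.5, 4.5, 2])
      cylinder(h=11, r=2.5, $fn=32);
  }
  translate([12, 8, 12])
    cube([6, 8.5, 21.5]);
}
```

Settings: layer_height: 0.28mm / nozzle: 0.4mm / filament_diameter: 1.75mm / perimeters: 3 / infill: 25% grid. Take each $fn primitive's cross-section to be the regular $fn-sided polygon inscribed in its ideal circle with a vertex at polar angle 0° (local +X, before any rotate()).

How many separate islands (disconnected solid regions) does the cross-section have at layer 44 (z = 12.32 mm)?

2

At z = 12.32 mm: the r=9.5 cylinder gives a regular 32-gon of circumradius 9.5 (constant along its height); the r=2.5 cylinder at (15.5, 4.5) contributes a regular 32-gon of circumradius 2.5; Subtracting the remaining from the first: starting from the r=9.5 cylinder, the r=2.5 cylinder at (15.5, 4.5) misses the remaining region (no effect) — 1 connected region; the 6×8.5 cube at (12, 8) contributes its full rectangle; Combining (union): the 2 present regions are separate (no shared area or edge), so areas and boundary lengths simply add and each stays a separate island — 2 connected regions. Overall, the cross-section has 2 separate islands. Island count = 2.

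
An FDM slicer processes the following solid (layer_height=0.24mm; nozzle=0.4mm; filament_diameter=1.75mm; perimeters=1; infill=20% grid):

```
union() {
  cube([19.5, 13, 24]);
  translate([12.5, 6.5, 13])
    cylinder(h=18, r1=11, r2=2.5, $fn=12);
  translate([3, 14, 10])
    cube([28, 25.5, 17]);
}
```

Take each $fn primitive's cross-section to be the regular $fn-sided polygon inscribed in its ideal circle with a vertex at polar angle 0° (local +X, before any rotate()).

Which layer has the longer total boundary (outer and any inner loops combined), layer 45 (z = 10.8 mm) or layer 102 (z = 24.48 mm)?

Layer 45 (z = 10.8): the cube is present — its section is the full 19.5×13 rectangle (perimeter 65.00 mm); the cone at (12.5, 6.5) does not reach this height (z outside [13, 31]); the 28×25.5 cube at (3, 14) contributes its full rectangle (perimeter 107.00 mm); Merging all regions: the 2 present regions are separate (no shared area or edge), so areas and boundary lengths simply add and each stays a separate island — boundary = 172.00 mm. So its perimeter = 172.00 mm. Layer 102 (z = 24.48): the cube does not reach this height (z outside [0, 24]); the cone at (12.5, 6.5): at t=0.638 of its height the radius interpolates to r₁+(r₂−r₁)t = 5.579, giving a regular 12-gon of that circumradius (perimeter = 2·12·5.579·sin(180°/12) = 34.65 mm); the 28×25.5 cube at (3, 14) contributes its full rectangle (perimeter 107.00 mm); Merging all regions: the 2 present regions are separate (no shared area or edge), so areas and boundary lengths simply add and each stays a separate island — boundary = 141.65 mm. So its perimeter = 141.65 mm. Layer 45 is larger (172.00 vs 141.65 mm).

layer 45 (z = 10.8 mm)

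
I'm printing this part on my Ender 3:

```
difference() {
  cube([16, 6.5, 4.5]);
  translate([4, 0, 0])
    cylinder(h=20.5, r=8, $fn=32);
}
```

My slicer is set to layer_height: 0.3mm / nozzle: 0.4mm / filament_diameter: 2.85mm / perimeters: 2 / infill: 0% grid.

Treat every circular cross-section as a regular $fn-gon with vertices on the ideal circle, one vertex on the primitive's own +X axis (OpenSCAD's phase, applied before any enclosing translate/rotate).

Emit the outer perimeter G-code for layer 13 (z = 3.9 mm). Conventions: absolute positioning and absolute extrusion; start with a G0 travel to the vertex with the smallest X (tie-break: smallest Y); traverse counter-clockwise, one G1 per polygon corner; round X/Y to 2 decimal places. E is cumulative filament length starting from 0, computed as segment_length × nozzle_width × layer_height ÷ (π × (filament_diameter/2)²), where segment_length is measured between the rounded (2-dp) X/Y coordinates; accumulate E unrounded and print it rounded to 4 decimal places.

G0 X8.63 Y6.50 Z3.90
G1 X9.66 Y5.66 E0.0250
G1 X10.65 Y4.44 E0.0546
G1 X11.39 Y3.06 E0.0840
G1 X11.85 Y1.56 E0.1135
G1 X12.00 Y0.00 E0.1430
G1 X16.00 Y0.00 E0.2182
G1 X16.00 Y6.50 E0.3405
G1 X8.63 Y6.50 E0.4791

At z = 3.9 mm: the cube (footprint 16×6.5) is included at this height; the cylinder at (4, 0): section is a regular 32-gon, circumradius r=8; Subtracting the remaining from the first: starting from the 16×6.5 cube, the r=8 cylinder at (4, 0) partially overlaps it — only the 71.31 mm² overlap (of its 199.77 mm²) is removed, clipping the outline — 1 connected region. The outline is a single polygon with 8 vertices. Extrusion per mm of travel: 0.4 × 0.3 / (π × 1.425²) = 0.018811. Accumulating E over each segment gives final E = 0.4791.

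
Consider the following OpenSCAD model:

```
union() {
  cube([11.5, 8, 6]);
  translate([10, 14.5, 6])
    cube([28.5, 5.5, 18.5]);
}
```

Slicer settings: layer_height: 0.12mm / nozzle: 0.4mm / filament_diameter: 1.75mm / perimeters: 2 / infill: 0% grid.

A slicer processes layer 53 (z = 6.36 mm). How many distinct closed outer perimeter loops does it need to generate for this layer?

1

At z = 6.36 mm: the cube is not intersected at this z (z outside [0, 6]); the cube at (10, 14.5) (footprint 28.5×5.5) is included at this height; Taking the union: only the 28.5×5.5 cube at (10, 14.5) is present, so the union is just that shape — 1 connected region. The result has 1 disconnected region.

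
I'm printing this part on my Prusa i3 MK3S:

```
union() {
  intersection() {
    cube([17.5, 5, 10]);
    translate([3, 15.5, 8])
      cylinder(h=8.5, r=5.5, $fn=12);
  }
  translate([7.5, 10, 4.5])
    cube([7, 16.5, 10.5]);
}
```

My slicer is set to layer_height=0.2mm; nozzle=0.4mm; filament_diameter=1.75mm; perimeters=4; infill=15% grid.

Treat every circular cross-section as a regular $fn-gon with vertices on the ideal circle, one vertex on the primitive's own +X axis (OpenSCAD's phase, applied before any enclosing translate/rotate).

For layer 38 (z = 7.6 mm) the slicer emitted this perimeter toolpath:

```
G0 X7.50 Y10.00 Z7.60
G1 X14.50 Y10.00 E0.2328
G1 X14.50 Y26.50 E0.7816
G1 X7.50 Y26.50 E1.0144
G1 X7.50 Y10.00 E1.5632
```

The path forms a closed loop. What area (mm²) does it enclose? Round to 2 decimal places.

Apply the shoelace formula to the sequence of (X, Y) vertices; enclosed area = 115.50 mm².

115.50 mm²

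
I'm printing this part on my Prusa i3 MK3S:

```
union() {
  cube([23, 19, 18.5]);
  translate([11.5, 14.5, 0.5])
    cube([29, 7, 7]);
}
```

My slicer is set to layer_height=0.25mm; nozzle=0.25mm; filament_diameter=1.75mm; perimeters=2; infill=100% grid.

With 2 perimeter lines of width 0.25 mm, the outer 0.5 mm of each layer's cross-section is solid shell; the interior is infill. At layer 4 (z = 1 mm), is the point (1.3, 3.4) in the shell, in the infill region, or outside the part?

infill

At z = 1 mm: the cube (footprint 23×19) is included at this height; the cube at (11.5, 14.5) (footprint 29×7) is included at this height; Taking the union: the regions partially overlap (shared area 51.75 mm²), so overlapping operands fuse into one piece — 1 connected region. Overall, the cross-section is a single solid region. The nearest boundary edge runs (0.00, 0.00)→(0.00, 19.00); distance from the point to it = 1.30 mm. The point is inside the cross-section and 1.30 mm from the nearest boundary — more than the 0.5 mm shell width (2 × 0.25), so it's in the infill interior.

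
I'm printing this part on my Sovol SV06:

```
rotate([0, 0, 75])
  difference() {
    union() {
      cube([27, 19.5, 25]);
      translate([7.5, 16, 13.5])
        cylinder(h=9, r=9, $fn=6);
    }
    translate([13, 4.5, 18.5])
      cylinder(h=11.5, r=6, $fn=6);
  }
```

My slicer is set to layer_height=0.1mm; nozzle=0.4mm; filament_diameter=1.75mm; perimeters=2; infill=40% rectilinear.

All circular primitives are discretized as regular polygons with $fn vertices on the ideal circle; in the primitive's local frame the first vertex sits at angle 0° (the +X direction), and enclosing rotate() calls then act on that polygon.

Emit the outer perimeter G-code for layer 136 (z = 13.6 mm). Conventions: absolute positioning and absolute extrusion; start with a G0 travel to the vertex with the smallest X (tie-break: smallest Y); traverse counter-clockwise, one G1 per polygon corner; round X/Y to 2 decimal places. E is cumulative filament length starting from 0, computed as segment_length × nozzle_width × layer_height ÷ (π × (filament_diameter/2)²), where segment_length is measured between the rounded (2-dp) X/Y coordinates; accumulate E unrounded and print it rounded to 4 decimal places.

G0 X-22.21 Y9.06 Z13.60
G1 X-18.70 Y5.55 E0.0825
G1 X-18.84 Y5.05 E0.0912
G1 X-17.96 Y4.81 E0.1064
G1 X-15.84 Y2.69 E0.1562
G1 X-12.95 Y3.47 E0.2060
G1 X0.00 Y0.00 E0.4290
G1 X6.99 Y26.08 E0.8780
G1 X-11.85 Y31.13 E1.2023
G1 X-15.09 Y19.03 E1.4107
G1 X-19.88 Y17.75 E1.4931
G1 X-22.21 Y9.06 E1.6427

At z = 13.6 mm: the cube (footprint 27×19.5) is included at this height; the r=9 cylinder at (7.5, 16) contributes a regular 6-gon of circumradius 9; Combining (union): the regions partially overlap (shared area 157.25 mm²), so overlapping operands fuse into one piece — 1 connected region; the cylinder at (13, 4.5) does not reach this height (z outside [18.5, 30]); Subtracting the remaining from the first: none of the subtracted shapes is present at this height, so that combined region is unchanged — 1 connected region; (rotated 75° about Z; rotation is an isometry so areas/perimeters/island counts are preserved). The outline is a single polygon with 11 vertices. Extrusion per mm of travel: 0.4 × 0.1 / (π × 0.875²) = 0.016630. Accumulating E over each segment gives final E = 1.6427.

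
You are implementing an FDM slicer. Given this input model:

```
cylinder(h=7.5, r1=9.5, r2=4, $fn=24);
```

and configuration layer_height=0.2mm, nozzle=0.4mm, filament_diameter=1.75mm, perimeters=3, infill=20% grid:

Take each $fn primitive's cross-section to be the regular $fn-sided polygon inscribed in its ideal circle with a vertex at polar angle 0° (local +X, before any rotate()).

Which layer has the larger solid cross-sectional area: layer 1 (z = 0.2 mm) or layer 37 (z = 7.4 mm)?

Layer 1 (z = 0.2): the cone: at t=0.027 of its height the radius interpolates to r₁+(r₂−r₁)t = 9.353, giving a regular 24-gon of that circumradius (area = (24/2)·9.353²·sin(360°/24) = 271.71 mm²). So its area = 271.71 mm². Layer 37 (z = 7.4): the cone (r1=9.5→r2=4) has section circumradius 4.073 here — a regular 24-gon (area = (24/2)·4.073²·sin(360°/24) = 51.53 mm²). So its area = 51.53 mm². Layer 1 is larger (271.71 vs 51.53 mm²).

layer 1 (z = 0.2 mm)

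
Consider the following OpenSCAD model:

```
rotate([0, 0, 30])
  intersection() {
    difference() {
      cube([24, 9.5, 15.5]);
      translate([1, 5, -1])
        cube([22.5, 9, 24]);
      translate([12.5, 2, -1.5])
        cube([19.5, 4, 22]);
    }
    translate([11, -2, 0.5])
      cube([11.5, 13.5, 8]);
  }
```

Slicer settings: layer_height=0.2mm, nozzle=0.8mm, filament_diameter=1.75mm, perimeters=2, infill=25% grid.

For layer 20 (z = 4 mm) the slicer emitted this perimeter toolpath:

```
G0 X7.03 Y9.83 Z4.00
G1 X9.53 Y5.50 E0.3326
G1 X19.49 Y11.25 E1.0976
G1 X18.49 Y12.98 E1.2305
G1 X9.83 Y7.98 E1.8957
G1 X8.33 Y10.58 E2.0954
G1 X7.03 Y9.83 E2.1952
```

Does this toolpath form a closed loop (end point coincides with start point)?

Start point (G0): (7.03, 9.83). End point (last G1): the path returns to the start — closed.

yes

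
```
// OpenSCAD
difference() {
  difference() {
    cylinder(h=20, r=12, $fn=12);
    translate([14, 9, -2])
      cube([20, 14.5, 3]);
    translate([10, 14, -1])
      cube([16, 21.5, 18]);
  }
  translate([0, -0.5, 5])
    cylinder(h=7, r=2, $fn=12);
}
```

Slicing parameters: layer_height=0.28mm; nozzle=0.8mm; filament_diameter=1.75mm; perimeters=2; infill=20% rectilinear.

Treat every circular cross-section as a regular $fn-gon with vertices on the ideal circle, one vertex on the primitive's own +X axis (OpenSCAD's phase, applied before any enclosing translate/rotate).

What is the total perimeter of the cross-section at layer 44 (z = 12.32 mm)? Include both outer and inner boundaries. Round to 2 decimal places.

74.54 mm

At z = 12.32 mm: the r=12 cylinder contributes a regular 12-gon of circumradius 12 (perimeter = 2·12·12.000·sin(180°/12) = 74.54 mm); the cube at (14, 9) is absent (z outside [-2, 1]); the cube at (10, 14) (footprint 16×21.5) is included at this height (perimeter 75.00 mm); After the difference (first − rest): starting from the r=12 cylinder, the 16×21.5 cube at (10, 14) misses the remaining region (no effect) — boundary = 74.54 mm; the cylinder at (0, -0.5) is not intersected at this z (z outside [5, 12]); Subtracting the remaining from the first: none of the subtracted shapes is present at this height, so that combined region is unchanged — boundary = 74.54 mm. Overall, the cross-section is a single solid region. Total boundary length (outer) = 74.54 mm.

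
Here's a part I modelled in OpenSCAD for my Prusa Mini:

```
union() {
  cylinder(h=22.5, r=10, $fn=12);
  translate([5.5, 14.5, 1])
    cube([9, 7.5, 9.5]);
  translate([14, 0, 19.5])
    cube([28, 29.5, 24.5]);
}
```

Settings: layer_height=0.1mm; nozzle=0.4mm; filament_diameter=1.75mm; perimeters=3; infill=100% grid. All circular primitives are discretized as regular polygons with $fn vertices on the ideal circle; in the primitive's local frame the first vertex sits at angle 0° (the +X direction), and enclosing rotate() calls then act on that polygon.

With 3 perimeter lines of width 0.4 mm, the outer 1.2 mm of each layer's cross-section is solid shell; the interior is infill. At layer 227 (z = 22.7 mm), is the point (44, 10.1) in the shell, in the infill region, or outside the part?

outside

At z = 22.7 mm: the cylinder is not intersected at this z (z outside [0, 22.5]); the cube at (5.5, 14.5) does not reach this height (z outside [1, 10.5]); the cube at (14, 0) (footprint 28×29.5) is included at this height; Taking the union: only the 28×29.5 cube at (14, 0) is present, so the union is just that shape — 1 connected region. Overall, the cross-section is a single solid region. The nearest boundary edge runs (42.00, 0.00)→(42.00, 29.50); distance from the point to it = 2.00 mm. The point is not inside any of the regions above, so it lies outside the cross-section (2.00 mm from the nearest boundary).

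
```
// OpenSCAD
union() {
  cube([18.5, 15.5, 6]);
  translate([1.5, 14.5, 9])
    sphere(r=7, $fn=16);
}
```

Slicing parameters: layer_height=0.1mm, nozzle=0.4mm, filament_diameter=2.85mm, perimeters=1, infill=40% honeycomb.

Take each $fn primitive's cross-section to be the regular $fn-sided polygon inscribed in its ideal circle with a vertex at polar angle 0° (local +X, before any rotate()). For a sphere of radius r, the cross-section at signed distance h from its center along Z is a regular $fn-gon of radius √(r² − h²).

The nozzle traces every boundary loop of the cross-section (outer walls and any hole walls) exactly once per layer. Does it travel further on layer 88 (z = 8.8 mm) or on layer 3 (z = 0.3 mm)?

Layer 88 (z = 8.8): the cube does not reach this height (z outside [0, 6]); the r=7 sphere at (1.5, 14.5) contributes a regular 16-gon of circumradius √(7²−0.2²) = 6.997 (perimeter = 2·16·6.997·sin(180°/16) = 43.68 mm); Combining (union): only the r=7 sphere at (1.5, 14.5) is present, so the union is just that shape — boundary = 43.68 mm. So its perimeter = 43.68 mm. Layer 3 (z = 0.3): the cube is present — its section is the full 18.5×15.5 rectangle (perimeter 68.00 mm); the sphere at (1.5, 14.5) is not intersected at this z (|z−center|=8.700 > r=7); Combining (union): only the 18.5×15.5 cube is present, so the union is just that shape — boundary = 68.00 mm. So its perimeter = 68.00 mm. Layer 3 is larger (68.00 vs 43.68 mm).

layer 3 (z = 0.3 mm)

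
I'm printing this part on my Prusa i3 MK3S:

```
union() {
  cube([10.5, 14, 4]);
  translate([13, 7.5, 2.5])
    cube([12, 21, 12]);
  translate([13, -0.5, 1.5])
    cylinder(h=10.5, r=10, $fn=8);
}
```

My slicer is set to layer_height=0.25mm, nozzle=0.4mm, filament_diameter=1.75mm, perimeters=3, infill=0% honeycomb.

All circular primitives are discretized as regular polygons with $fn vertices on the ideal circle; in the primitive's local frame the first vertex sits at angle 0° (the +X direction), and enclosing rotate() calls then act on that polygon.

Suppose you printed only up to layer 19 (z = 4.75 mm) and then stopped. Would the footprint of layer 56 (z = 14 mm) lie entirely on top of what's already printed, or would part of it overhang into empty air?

entirely on top

Compare the two slices. At z = 4.75: the cube does not reach this height (z outside [0, 4]); the cube at (13, 7.5) is present — its section is the full 12×21 rectangle (area 252.00 mm²); the r=10 cylinder at (13, -0.5) gives a regular 8-gon of circumradius 10 (constant along its height) (area = (8/2)·10.000²·sin(360°/8) = 282.84 mm²); Combining (union): the regions partially overlap — summed areas 534.84 mm² minus the doubly-counted overlap 4.83 mm² gives 530.01 mm² — area = 530.01 mm². At z = 14: the cube is not intersected at this z (z outside [0, 4]); the 12×21 cube at (13, 7.5) contributes its full rectangle (area 252.00 mm²); the cylinder at (13, -0.5) is absent (z outside [1.5, 12]); Merging all regions: only the 12×21 cube at (13, 7.5) is present, so the union is just that shape — area = 252.00 mm². Checking containment: the cross-section at z = 14 is a subset of the cross-section at z = 4.75.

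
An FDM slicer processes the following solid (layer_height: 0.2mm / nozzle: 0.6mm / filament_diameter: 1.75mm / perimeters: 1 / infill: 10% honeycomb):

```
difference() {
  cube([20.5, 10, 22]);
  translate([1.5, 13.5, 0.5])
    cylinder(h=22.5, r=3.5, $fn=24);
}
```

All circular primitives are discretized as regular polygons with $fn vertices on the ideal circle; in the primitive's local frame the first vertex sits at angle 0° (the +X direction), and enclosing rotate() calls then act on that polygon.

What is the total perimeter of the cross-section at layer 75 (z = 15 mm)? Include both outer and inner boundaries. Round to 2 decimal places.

At z = 15 mm: the cube is present — its section is the full 20.5×10 rectangle (perimeter 61.00 mm); the r=3.5 cylinder at (1.5, 13.5) contributes a regular 24-gon of circumradius 3.5 (perimeter = 2·24·3.500·sin(180°/24) = 21.93 mm); Subtracting the remaining from the first: starting from the 20.5×10 cube, the r=3.5 cylinder at (1.5, 13.5) misses the remaining region (no effect) — boundary = 61.00 mm. Overall, the cross-section is a single solid region. Total boundary length (outer) = 61.00 mm.

61.00 mm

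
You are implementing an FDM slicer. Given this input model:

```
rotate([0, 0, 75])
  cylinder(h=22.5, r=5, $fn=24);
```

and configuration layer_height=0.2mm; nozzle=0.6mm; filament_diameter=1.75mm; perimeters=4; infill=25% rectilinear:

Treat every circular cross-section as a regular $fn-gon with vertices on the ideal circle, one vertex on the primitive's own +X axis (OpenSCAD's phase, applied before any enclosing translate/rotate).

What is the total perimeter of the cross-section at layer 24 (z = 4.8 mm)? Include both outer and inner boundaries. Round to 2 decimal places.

31.33 mm

At z = 4.8 mm: the r=5 cylinder contributes a regular 24-gon of circumradius 5 (perimeter = 2·24·5.000·sin(180°/24) = 31.33 mm); (rotated 75° about Z; rotation is an isometry so areas/perimeters/island counts are preserved). Overall, the cross-section is a single solid region. Total boundary length (outer) = 31.33 mm.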